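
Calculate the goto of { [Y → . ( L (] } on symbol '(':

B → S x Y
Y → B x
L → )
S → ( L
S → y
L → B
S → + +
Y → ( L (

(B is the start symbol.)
{ [B → . S x Y], [L → . )], [L → . B], [S → . ( L], [S → . + +], [S → . y], [Y → ( . L (] }

GOTO(I, '(') = CLOSURE({ [A → αX.β] : [A → α.Xβ] ∈ I, X = '(' })

Items with dot before '(', with the dot advanced:
  [Y → . ( L (] → [Y → ( . L (]
Closure of the advanced items:
  [Y → ( . L (] has the dot before L: add [L → . )], [L → . B]
  [L → . B] has the dot before B: add [B → . S x Y]
  [B → . S x Y] has the dot before S: add [S → . ( L], [S → . y], [S → . + +]

GOTO = { [B → . S x Y], [L → . )], [L → . B], [S → . ( L], [S → . + +], [S → . y], [Y → ( . L (] }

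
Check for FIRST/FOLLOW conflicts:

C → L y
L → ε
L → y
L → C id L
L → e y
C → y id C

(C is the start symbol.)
Yes. L → y with FOLLOW(L) on { 'y' }; L → C id L with FOLLOW(L) on { 'y' }

A FIRST/FOLLOW conflict occurs when a non-terminal N has a nullable alternative N → β (β ⇒* ε) and another alternative N → α with FIRST(α) ∩ FOLLOW(N) ≠ ∅: on such a lookahead the parser cannot decide between expanding α and letting N vanish via β.

Nullable non-terminals: L.
FIRST sets used below: FIRST(C) = { 'e', 'y' }

L: nullable alternative(s) L → ε; FOLLOW(L) = { 'y' }
  L → ε: FIRST \ {ε} = { } — this is the only nullable alternative, skip
  L → y: FIRST \ {ε} = { 'y' } — overlaps FOLLOW(L) on { 'y' }: CONFLICT
  L → C id L: FIRST \ {ε} = { 'e', 'y' } — overlaps FOLLOW(L) on { 'y' }: CONFLICT
  L → e y: FIRST \ {ε} = { 'e' } — disjoint from FOLLOW(L)

C has no nullable alternative, so no FIRST/FOLLOW check is needed there.

So the grammar has 2 FIRST/FOLLOW conflicts (marked CONFLICT above).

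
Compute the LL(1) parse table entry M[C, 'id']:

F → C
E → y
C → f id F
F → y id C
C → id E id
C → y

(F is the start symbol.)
To find M[C, 'id'], we find productions for C where 'id' is in the predict set (PREDICT(N → α) = (FIRST(α) \ {ε}) ∪ (FOLLOW(N) if α ⇒* ε)).

C → f id F: PREDICT = { 'f' }
C → id E id: PREDICT = { 'id' }
  'id' is in predict set, so this production goes in M[C, 'id']
C → y: PREDICT = { 'y' }

M[C, 'id'] = C → id E id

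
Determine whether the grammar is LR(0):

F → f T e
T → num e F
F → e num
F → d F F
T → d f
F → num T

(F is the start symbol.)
Yes, the grammar is LR(0)

A grammar is LR(0) if no state in the canonical LR(0) collection has:
  - both a shift item (dot before a terminal) and a complete item (shift-reduce conflict), or
  - two or more complete items (reduce-reduce conflict; the accept item [F' → F .] counts as a complete item here).

Augment with F' → F and build the canonical LR(0) collection (I0 = CLOSURE({[F' → . F]}), then GOTO on every symbol after a dot until no new states appear). It has 17 states:
  I0: { [F → . d F F], [F → . e num], [F → . f T e], [F → . num T], [F' → . F] }  — shift
  I1: { [F' → F .] }  — accept
  I2: { [F → . d F F], [F → . e num], [F → . f T e], [F → . num T], [F → d . F F] }  — shift
  I3: { [F → e . num] }  — shift
  I4: { [F → f . T e], [T → . d f], [T → . num e F] }  — shift
  I5: { [F → num . T], [T → . d f], [T → . num e F] }  — shift
  I6: { [F → num T .] }  — reduce
  I7: { [T → d . f] }  — shift
  I8: { [T → num . e F] }  — shift
  I9: { [F → . d F F], [F → . e num], [F → . f T e], [F → . num T], [T → num e . F] }  — shift
  I10: { [T → num e F .] }  — reduce
  I11: { [T → d f .] }  — reduce
  I12: { [F → f T . e] }  — shift
  I13: { [F → f T e .] }  — reduce
  I14: { [F → e num .] }  — reduce
  I15: { [F → . d F F], [F → . e num], [F → . f T e], [F → . num T], [F → d F . F] }  — shift
  I16: { [F → d F F .] }  — reduce

Every state is either a pure shift/goto state or contains exactly one complete item and nothing to shift — no conflicts. The grammar is LR(0).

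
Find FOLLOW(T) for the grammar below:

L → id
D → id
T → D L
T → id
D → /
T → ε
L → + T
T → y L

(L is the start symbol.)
To compute FOLLOW(T), find every occurrence of T on a right-hand side N → α T β: add FIRST(β) \ {ε}, and if β is empty or nullable also add FOLLOW(N). Iterate to a fixed point.

In L → + T: T is at the end, add FOLLOW(L)

The FOLLOW sets referred to above (computed the same way, to a fixed point):
  FOLLOW(L) = { $ }

Taking the union: FOLLOW(T) = { $ }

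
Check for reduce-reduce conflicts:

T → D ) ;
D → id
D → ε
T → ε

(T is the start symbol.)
Yes — I0: [D → .] vs [T → .]

Augment with T' → T and build the canonical LR(0) collection (I0 = CLOSURE({[T' → . T]}), then GOTO on every symbol after a dot until no new states appear). It has 6 states:
  I0: { [D → . id], [D → .], [T → . D ) ;], [T → .], [T' → . T] }  — shift, 2 reduces
  I1: { [T → D . ) ;] }  — shift
  I2: { [T' → T .] }  — accept
  I3: { [D → id .] }  — reduce
  I4: { [T → D ) . ;] }  — shift
  I5: { [T → D ) ; .] }  — reduce

I0 contains complete items [D → .], [T → .] — reduce-reduce conflict.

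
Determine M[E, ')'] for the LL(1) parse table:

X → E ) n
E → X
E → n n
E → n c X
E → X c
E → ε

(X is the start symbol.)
E → X, E → X c, E → ε

To find M[E, ')'], we find productions for E where ')' is in the predict set (PREDICT(N → α) = (FIRST(α) \ {ε}) ∪ (FOLLOW(N) if α ⇒* ε)).

Relevant sets:
  FIRST(X) = { ')', 'n' }
  FOLLOW(E) = { ')' }

E → X: PREDICT = { ')', 'n' }
  ')' is in predict set, so this production goes in M[E, ')']
E → n n: PREDICT = { 'n' }
E → n c X: PREDICT = { 'n' }
E → X c: PREDICT = { ')', 'n' }
  ')' is in predict set, so this production goes in M[E, ')']
E → ε: PREDICT = { ')' }
  ')' is in predict set, so this production goes in M[E, ')']

M[E, ')'] = E → X, E → X c, E → ε  (a multiply-defined cell — the grammar is not LL(1))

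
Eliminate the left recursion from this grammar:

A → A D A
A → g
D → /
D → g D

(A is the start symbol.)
A is directly left-recursive. The standard transformation for
  A → A α₁ | ... | A α_m | β₁ | ... | β_n
is
  A  → β₁ A' | ... | β_n A'
  A' → α₁ A' | ... | α_m A' | ε

A → g becomes A → g A'
A → A D A becomes A' → D A A'
Add A' → ε

Productions for other non-terminals are unchanged:
  D → /
  D → g D

Resulting grammar:
A → g A'
A' → D A A'
A' → ε
D → /
D → g D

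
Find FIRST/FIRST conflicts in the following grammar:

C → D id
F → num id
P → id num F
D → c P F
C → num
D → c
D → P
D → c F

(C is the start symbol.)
Yes. D → c P F / D → c on { 'c' }; D → c P F / D → c F on { 'c' }; D → c / D → c F on { 'c' }

FIRST sets of the non-terminals at (or reachable through a nullable prefix from) the front of some alternative:
  FIRST(D) = { 'c', 'id' }
  FIRST(P) = { 'id' }

Productions for C:
  C → D id: FIRST = { 'c', 'id' }
  C → num: FIRST = { 'num' }
Productions for D:
  D → c P F: FIRST = { 'c' }
  D → c: FIRST = { 'c' }
  D → P: FIRST = { 'id' }
  D → c F: FIRST = { 'c' }
F, P have only one production, so no FIRST/FIRST conflict is possible there.

Conflict for D: D → c P F and D → c
  Overlap: { 'c' }
Conflict for D: D → c P F and D → c F
  Overlap: { 'c' }
Conflict for D: D → c and D → c F
  Overlap: { 'c' }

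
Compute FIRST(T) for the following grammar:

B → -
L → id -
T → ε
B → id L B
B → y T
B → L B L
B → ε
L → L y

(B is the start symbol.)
To compute FIRST(T), examine every production with T on the left-hand side, reading each right-hand side left to right until a non-nullable symbol is reached.

From T → ε:
  - ε-production, so ε ∈ FIRST(T)

Collecting: FIRST(T) = { ε }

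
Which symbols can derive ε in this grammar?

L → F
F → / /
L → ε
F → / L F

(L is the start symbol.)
{ 'L' }

A non-terminal is nullable if it can derive ε (the empty string): either it has an ε-production, or it has a production whose right-hand side consists entirely of nullable non-terminals.

ε-productions: L → ε
So L is immediately nullable.
No further non-terminal can be added: every production for the remaining non-terminals contains a terminal or a non-nullable non-terminal.
Nullable = { 'L' }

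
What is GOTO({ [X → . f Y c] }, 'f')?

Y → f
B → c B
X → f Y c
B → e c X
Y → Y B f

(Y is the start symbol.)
{ [X → f . Y c], [Y → . Y B f], [Y → . f] }

GOTO(I, 'f') = CLOSURE({ [A → αX.β] : [A → α.Xβ] ∈ I, X = 'f' })

Items with dot before 'f', with the dot advanced:
  [X → . f Y c] → [X → f . Y c]
Closure of the advanced items:
  [X → f . Y c] has the dot before Y: add [Y → . f], [Y → . Y B f]

GOTO = { [X → f . Y c], [Y → . Y B f], [Y → . f] }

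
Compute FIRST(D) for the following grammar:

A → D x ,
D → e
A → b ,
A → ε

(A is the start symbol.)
From D → e:
  - e is a terminal: add 'e' and stop

Collecting: FIRST(D) = { 'e' }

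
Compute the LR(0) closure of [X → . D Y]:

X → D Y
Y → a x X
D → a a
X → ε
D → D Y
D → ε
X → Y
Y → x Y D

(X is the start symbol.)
{ [D → . D Y], [D → . a a], [D → .], [X → . D Y] }

Start with: [X → . D Y]
  [X → . D Y] has the dot before D: add [D → . a a], [D → . D Y], [D → .]
No further items can be added.

CLOSURE = { [D → . D Y], [D → . a a], [D → .], [X → . D Y] }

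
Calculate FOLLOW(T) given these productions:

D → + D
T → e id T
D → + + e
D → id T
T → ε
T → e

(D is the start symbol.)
{ $ }

To compute FOLLOW(T), find every occurrence of T on a right-hand side N → α T β: add FIRST(β) \ {ε}, and if β is empty or nullable also add FOLLOW(N). Iterate to a fixed point.

In T → e id T: T is at the end; this adds FOLLOW(T) to itself — nothing new
In D → id T: T is at the end, add FOLLOW(D)

The FOLLOW sets referred to above (computed the same way, to a fixed point):
  FOLLOW(D) = { $ }

Taking the union: FOLLOW(T) = { $ }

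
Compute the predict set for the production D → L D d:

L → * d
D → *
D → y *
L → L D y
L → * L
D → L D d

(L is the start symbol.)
{ '*' }

PREDICT(D → L D d) = (FIRST(RHS) \ {ε}) ∪ (FOLLOW(D) if ε ∈ FIRST(RHS), i.e. RHS ⇒* ε)
FIRST(L) = { '*' }
FIRST(L D d) = { '*' }
ε ∉ FIRST(L D d), so FOLLOW(D) is not added.
PREDICT(D → L D d) = { '*' }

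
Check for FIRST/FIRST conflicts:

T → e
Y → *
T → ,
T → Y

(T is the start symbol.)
A FIRST/FIRST conflict occurs when two productions N → α and N → β for the same non-terminal have FIRST(α) ∩ FIRST(β) ≠ ∅ (with ε ∈ FIRST of a nullable right-hand side, so two nullable alternatives also conflict).

FIRST sets of the non-terminals at (or reachable through a nullable prefix from) the front of some alternative:
  FIRST(Y) = { '*' }

Productions for T:
  T → e: FIRST = { 'e' }
  T → ,: FIRST = { ',' }
  T → Y: FIRST = { '*' }
Y has only one production, so no FIRST/FIRST conflict is possible there.

All alternatives of each non-terminal have pairwise disjoint FIRST sets.

Answer: No FIRST/FIRST conflicts.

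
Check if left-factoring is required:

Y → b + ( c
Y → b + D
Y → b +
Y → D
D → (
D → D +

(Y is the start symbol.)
Yes, Y has productions with common prefix 'b +'

Left-factoring is needed when two productions for the same non-terminal
share a common prefix on the right-hand side.

Productions for Y:
  Y → b + ( c
  Y → b + D
  Y → b +
  Y → D
Productions for D:
  D → (
  D → D +

Found common prefix 'b +' in productions for Y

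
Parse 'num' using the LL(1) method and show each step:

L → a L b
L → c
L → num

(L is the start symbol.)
LL(1) parsing maintains a stack (initially the start symbol over $) and the input. At each step: if the stack top is a terminal, match it against the current input token; if it is a non-terminal N, replace it with the RHS of M[N, lookahead] (the unique production whose predict set contains the lookahead).

Stack is shown with the top on the left.

Stack  Input  Action
--------------------
L $    num $  output L → num
num $  num $  match 'num'
$      $      accept

The string is accepted.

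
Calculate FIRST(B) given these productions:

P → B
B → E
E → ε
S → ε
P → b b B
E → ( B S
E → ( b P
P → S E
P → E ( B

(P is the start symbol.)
{ '(', ε }

To compute FIRST(B), examine every production with B on the left-hand side, reading each right-hand side left to right until a non-nullable symbol is reached.

FIRST sets of the other non-terminals involved (by the same procedure, iterated to a fixed point):
  FIRST(E) = { '(', ε }

From B → E:
  - E is a non-terminal: add FIRST(E) \ {ε} = { '(' }
    E is nullable and nothing follows, so the whole right-hand side can vanish: ε ∈ FIRST(B)

Collecting: FIRST(B) = { '(', ε }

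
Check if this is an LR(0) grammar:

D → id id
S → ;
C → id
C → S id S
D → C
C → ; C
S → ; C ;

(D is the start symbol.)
No. Shift-reduce conflict between [S → ; .] and [C → . ; C]

Augment with D' → D and build the canonical LR(0) collection (I0 = CLOSURE({[D' → . D]}), then GOTO on every symbol after a dot until no new states appear). It has 14 states:
  I0: { [C → . ; C], [C → . S id S], [C → . id], [D → . C], [D → . id id], [D' → . D], [S → . ; C ;], [S → . ;] }  — shift
  I1: { [C → . ; C], [C → . S id S], [C → . id], [C → ; . C], [S → . ; C ;], [S → . ;], [S → ; . C ;], [S → ; .] }  — shift, reduce
  I2: { [D → C .] }  — reduce
  I3: { [D' → D .] }  — accept
  I4: { [C → S . id S] }  — shift
  I5: { [C → id .], [D → id . id] }  — shift, reduce
  I6: { [D → id id .] }  — reduce
  I7: { [C → S id . S], [S → . ; C ;], [S → . ;] }  — shift
  I8: { [C → . ; C], [C → . S id S], [C → . id], [S → . ; C ;], [S → . ;], [S → ; . C ;], [S → ; .] }  — shift, reduce
  I9: { [C → S id S .] }  — reduce
  I10: { [S → ; C . ;] }  — shift
  I11: { [C → id .] }  — reduce
  I12: { [S → ; C ; .] }  — reduce
  I13: { [C → ; C .], [S → ; C . ;] }  — shift, reduce

Conflict in state I1:
  Shift-reduce conflict between [S → ; .] and [C → . ; C]
So the grammar is NOT LR(0).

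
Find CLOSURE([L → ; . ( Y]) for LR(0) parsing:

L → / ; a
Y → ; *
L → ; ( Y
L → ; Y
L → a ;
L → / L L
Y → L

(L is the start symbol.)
{ [L → ; . ( Y] }

To compute CLOSURE, for each item [A → α.Bβ] where B is a non-terminal, add [B → .γ] for all productions B → γ; repeat for the newly added items until nothing changes.

Start with: [L → ; . ( Y]
The dot precedes the terminal '(', so nothing is added.

CLOSURE = { [L → ; . ( Y] }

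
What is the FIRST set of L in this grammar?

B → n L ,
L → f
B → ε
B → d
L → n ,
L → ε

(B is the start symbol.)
From L → f:
  - f is a terminal: add 'f' and stop
From L → n ,:
  - n is a terminal: add 'n' and stop
From L → ε:
  - ε-production, so ε ∈ FIRST(L)

Collecting: FIRST(L) = { 'f', 'n', ε }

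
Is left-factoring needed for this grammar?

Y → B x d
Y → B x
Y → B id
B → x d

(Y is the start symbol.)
Left-factoring is needed when two productions for the same non-terminal
share a common prefix on the right-hand side.

Productions for Y:
  Y → B x d
  Y → B x
  Y → B id

Found common prefix 'B' in productions for Y

Answer: Yes, Y has productions with common prefix 'B'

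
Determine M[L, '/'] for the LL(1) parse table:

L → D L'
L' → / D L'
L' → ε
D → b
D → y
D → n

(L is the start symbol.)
Empty (error entry)

To find M[L, '/'], we find productions for L where '/' is in the predict set (PREDICT(N → α) = (FIRST(α) \ {ε}) ∪ (FOLLOW(N) if α ⇒* ε)).

Relevant sets:
  FIRST(D) = { 'b', 'n', 'y' }

L → D L': PREDICT = { 'b', 'n', 'y' }

M[L, '/'] is empty (no production applies)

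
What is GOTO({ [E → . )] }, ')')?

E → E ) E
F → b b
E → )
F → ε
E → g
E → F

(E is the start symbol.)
GOTO(I, ')') = CLOSURE({ [A → αX.β] : [A → α.Xβ] ∈ I, X = ')' })

Items with dot before ')', with the dot advanced:
  [E → . )] → [E → ) .]
Closure adds nothing (no advanced item has the dot before a non-terminal).

GOTO = { [E → ) .] }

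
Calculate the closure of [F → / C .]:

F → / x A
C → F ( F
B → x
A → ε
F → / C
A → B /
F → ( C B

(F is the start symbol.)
Start with: [F → / C .]
The dot is at the end, so nothing is added.

CLOSURE = { [F → / C .] }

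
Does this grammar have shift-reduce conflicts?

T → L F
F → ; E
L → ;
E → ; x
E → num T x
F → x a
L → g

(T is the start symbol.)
A shift-reduce conflict occurs when an LR(0) state has both:
  - a complete (reduce) item [A → α .] (dot at the end), and
  - a shift item [B → β . c γ] (dot before a terminal).

Augment with T' → T and build the canonical LR(0) collection (I0 = CLOSURE({[T' → . T]}), then GOTO on every symbol after a dot until no new states appear). It has 15 states:
  I0: { [L → . ;], [L → . g], [T → . L F], [T' → . T] }  — shift
  I1: { [L → ; .] }  — reduce
  I2: { [F → . ; E], [F → . x a], [T → L . F] }  — shift
  I3: { [T' → T .] }  — accept
  I4: { [L → g .] }  — reduce
  I5: { [E → . ; x], [E → . num T x], [F → ; . E] }  — shift
  I6: { [T → L F .] }  — reduce
  I7: { [F → x . a] }  — shift
  I8: { [F → x a .] }  — reduce
  I9: { [E → ; . x] }  — shift
  I10: { [F → ; E .] }  — reduce
  I11: { [E → num . T x], [L → . ;], [L → . g], [T → . L F] }  — shift
  I12: { [E → num T . x] }  — shift
  I13: { [E → num T x .] }  — reduce
  I14: { [E → ; x .] }  — reduce

No state contains both a complete item and a shift item.

Answer: No shift-reduce conflicts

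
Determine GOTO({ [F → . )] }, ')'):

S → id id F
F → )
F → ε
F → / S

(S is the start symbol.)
{ [F → ) .] }

GOTO(I, ')') = CLOSURE({ [A → αX.β] : [A → α.Xβ] ∈ I, X = ')' })

Items with dot before ')', with the dot advanced:
  [F → . )] → [F → ) .]
Closure adds nothing (no advanced item has the dot before a non-terminal).

GOTO = { [F → ) .] }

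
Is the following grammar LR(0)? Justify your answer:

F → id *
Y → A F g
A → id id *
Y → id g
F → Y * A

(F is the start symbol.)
Augment with F' → F and build the canonical LR(0) collection (I0 = CLOSURE({[F' → . F]}), then GOTO on every symbol after a dot until no new states appear). It has 14 states:
  I0: { [A → . id id *], [F → . Y * A], [F → . id *], [F' → . F], [Y → . A F g], [Y → . id g] }  — shift
  I1: { [A → . id id *], [F → . Y * A], [F → . id *], [Y → . A F g], [Y → . id g], [Y → A . F g] }  — shift
  I2: { [F' → F .] }  — accept
  I3: { [F → Y . * A] }  — shift
  I4: { [A → id . id *], [F → id . *], [Y → id . g] }  — shift
  I5: { [F → id * .] }  — reduce
  I6: { [Y → id g .] }  — reduce
  I7: { [A → id id . *] }  — shift
  I8: { [A → id id * .] }  — reduce
  I9: { [A → . id id *], [F → Y * . A] }  — shift
  I10: { [F → Y * A .] }  — reduce
  I11: { [A → id . id *] }  — shift
  I12: { [Y → A F . g] }  — shift
  I13: { [Y → A F g .] }  — reduce

Every state is either a pure shift/goto state or contains exactly one complete item and nothing to shift — no conflicts. The grammar is LR(0).

Answer: Yes, the grammar is LR(0)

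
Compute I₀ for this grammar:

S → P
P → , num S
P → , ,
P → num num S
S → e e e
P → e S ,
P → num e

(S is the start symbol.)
First, augment the grammar with S' → S
I₀ = CLOSURE({ [S' → . S] }):
  [S' → . S] has the dot before S: add [S → . P], [S → . e e e]
  [S → . P] has the dot before P: add [P → . , num S], [P → . , ,], [P → . num num S], [P → . e S ,], [P → . num e]
No further items can be added.

I₀ = { [P → . , ,], [P → . , num S], [P → . e S ,], [P → . num e], [P → . num num S], [S → . P], [S → . e e e], [S' → . S] }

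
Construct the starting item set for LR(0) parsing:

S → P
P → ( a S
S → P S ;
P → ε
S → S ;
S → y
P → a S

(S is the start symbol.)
First, augment the grammar with S' → S
I₀ = CLOSURE({ [S' → . S] }):
  [S' → . S] has the dot before S: add [S → . P], [S → . P S ;], [S → . S ;], [S → . y]
  [S → . P] has the dot before P: add [P → . ( a S], [P → .], [P → . a S]
No further items can be added.

I₀ = { [P → . ( a S], [P → . a S], [P → .], [S → . P S ;], [S → . P], [S → . S ;], [S → . y], [S' → . S] }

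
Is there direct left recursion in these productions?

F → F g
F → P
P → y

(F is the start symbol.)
Yes, F is left-recursive

Direct left recursion occurs when N → N α for some non-terminal N (the right-hand side begins with the left-hand side itself).

F → F g: LEFT RECURSIVE (starts with F)
F → P: starts with P
P → y: starts with y

The grammar has direct left recursion on: F.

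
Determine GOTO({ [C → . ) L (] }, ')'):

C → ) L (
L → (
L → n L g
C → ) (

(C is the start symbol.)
GOTO(I, ')') = CLOSURE({ [A → αX.β] : [A → α.Xβ] ∈ I, X = ')' })

Items with dot before ')', with the dot advanced:
  [C → . ) L (] → [C → ) . L (]
Closure of the advanced items:
  [C → ) . L (] has the dot before L: add [L → . (], [L → . n L g]

GOTO = { [C → ) . L (], [L → . (], [L → . n L g] }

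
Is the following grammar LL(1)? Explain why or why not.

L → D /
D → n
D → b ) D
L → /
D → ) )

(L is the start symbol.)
A grammar is LL(1) if for each non-terminal N with multiple productions, the predict sets of those productions are pairwise disjoint, where PREDICT(N → α) = (FIRST(α) \ {ε}) ∪ (FOLLOW(N) if α ⇒* ε).

Relevant sets:
  FIRST(D) = { ')', 'b', 'n' }

For L:
  PREDICT(L → D '/') = { ')', 'b', 'n' }
  PREDICT(L → '/') = { '/' }
For D:
  PREDICT(D → n) = { 'n' }
  PREDICT(D → b ')' D) = { 'b' }
  PREDICT(D → ')' ')') = { ')' }

All predict sets are disjoint. The grammar IS LL(1).

Answer: Yes, the grammar is LL(1).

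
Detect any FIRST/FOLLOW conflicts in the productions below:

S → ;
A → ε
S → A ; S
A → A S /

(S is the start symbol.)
A FIRST/FOLLOW conflict occurs when a non-terminal N has a nullable alternative N → β (β ⇒* ε) and another alternative N → α with FIRST(α) ∩ FOLLOW(N) ≠ ∅: on such a lookahead the parser cannot decide between expanding α and letting N vanish via β.

Nullable non-terminals: A.
FIRST sets used below: FIRST(A) = { ';', ε }, FIRST(S) = { ';' }

A: nullable alternative(s) A → ε; FOLLOW(A) = { ';' }
  A → ε: FIRST \ {ε} = { } — this is the only nullable alternative, skip
  A → A S /: FIRST \ {ε} = { ';' } — overlaps FOLLOW(A) on { ';' }: CONFLICT

S has no nullable alternative, so no FIRST/FOLLOW check is needed there.

So the grammar has 1 FIRST/FOLLOW conflict (marked CONFLICT above).

Answer: Yes. A → A S '/' with FOLLOW(A) on { ';' }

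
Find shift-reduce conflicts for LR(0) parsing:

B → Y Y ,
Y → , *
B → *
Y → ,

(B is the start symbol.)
A shift-reduce conflict occurs when an LR(0) state has both:
  - a complete (reduce) item [A → α .] (dot at the end), and
  - a shift item [B → β . c γ] (dot before a terminal).

Augment with B' → B and build the canonical LR(0) collection (I0 = CLOSURE({[B' → . B]}), then GOTO on every symbol after a dot until no new states appear). It has 8 states:
  I0: { [B → . *], [B → . Y Y ,], [B' → . B], [Y → . , *], [Y → . ,] }  — shift
  I1: { [B → * .] }  — reduce
  I2: { [Y → , . *], [Y → , .] }  — shift, reduce
  I3: { [B' → B .] }  — accept
  I4: { [B → Y . Y ,], [Y → . , *], [Y → . ,] }  — shift
  I5: { [B → Y Y . ,] }  — shift
  I6: { [B → Y Y , .] }  — reduce
  I7: { [Y → , * .] }  — reduce

I2 contains reduce item [Y → , .] and shift item [Y → , . *] — shift-reduce conflict.

Answer: Yes — I2: [Y → , .] vs [Y → , . *]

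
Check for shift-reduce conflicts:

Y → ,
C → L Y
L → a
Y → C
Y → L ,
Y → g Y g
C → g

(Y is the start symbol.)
A shift-reduce conflict occurs when an LR(0) state has both:
  - a complete (reduce) item [A → α .] (dot at the end), and
  - a shift item [B → β . c γ] (dot before a terminal).

Augment with Y' → Y and build the canonical LR(0) collection (I0 = CLOSURE({[Y' → . Y]}), then GOTO on every symbol after a dot until no new states appear). It has 11 states:
  I0: { [C → . L Y], [C → . g], [L → . a], [Y → . ,], [Y → . C], [Y → . L ,], [Y → . g Y g], [Y' → . Y] }  — shift
  I1: { [Y → , .] }  — reduce
  I2: { [Y → C .] }  — reduce
  I3: { [C → . L Y], [C → . g], [C → L . Y], [L → . a], [Y → . ,], [Y → . C], [Y → . L ,], [Y → . g Y g], [Y → L . ,] }  — shift
  I4: { [Y' → Y .] }  — accept
  I5: { [L → a .] }  — reduce
  I6: { [C → . L Y], [C → . g], [C → g .], [L → . a], [Y → . ,], [Y → . C], [Y → . L ,], [Y → . g Y g], [Y → g . Y g] }  — shift, reduce
  I7: { [Y → g Y . g] }  — shift
  I8: { [Y → g Y g .] }  — reduce
  I9: { [Y → , .], [Y → L , .] }  — 2 reduces
  I10: { [C → L Y .] }  — reduce

I6 contains reduce item [C → g .] and shift items [C → . g], [L → . a], [Y → . ,], [Y → . g Y g] — shift-reduce conflict.

Answer: Yes — I6: [C → g .] vs [C → . g]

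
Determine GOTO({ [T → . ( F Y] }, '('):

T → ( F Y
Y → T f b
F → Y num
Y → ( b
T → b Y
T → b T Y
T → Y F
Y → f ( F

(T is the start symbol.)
{ [F → . Y num], [T → ( . F Y], [T → . ( F Y], [T → . Y F], [T → . b T Y], [T → . b Y], [Y → . ( b], [Y → . T f b], [Y → . f ( F] }

GOTO(I, '(') = CLOSURE({ [A → αX.β] : [A → α.Xβ] ∈ I, X = '(' })

Items with dot before '(', with the dot advanced:
  [T → . ( F Y] → [T → ( . F Y]
Closure of the advanced items:
  [T → ( . F Y] has the dot before F: add [F → . Y num]
  [F → . Y num] has the dot before Y: add [Y → . T f b], [Y → . ( b], [Y → . f ( F]
  [Y → . T f b] has the dot before T: add [T → . ( F Y], [T → . b Y], [T → . b T Y], [T → . Y F]

GOTO = { [F → . Y num], [T → ( . F Y], [T → . ( F Y], [T → . Y F], [T → . b T Y], [T → . b Y], [Y → . ( b], [Y → . T f b], [Y → . f ( F] }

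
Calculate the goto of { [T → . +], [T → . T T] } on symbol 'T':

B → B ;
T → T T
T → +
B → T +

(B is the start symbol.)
{ [T → . +], [T → . T T], [T → T . T] }

GOTO(I, 'T') = CLOSURE({ [A → αX.β] : [A → α.Xβ] ∈ I, X = 'T' })

Items with dot before 'T', with the dot advanced:
  [T → . T T] → [T → T . T]
Closure of the advanced items:
  [T → T . T] has the dot before T: add [T → . T T], [T → . +]

GOTO = { [T → . +], [T → . T T], [T → T . T] }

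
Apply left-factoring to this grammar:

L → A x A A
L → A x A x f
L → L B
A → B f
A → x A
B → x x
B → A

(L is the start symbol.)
Left-factoring transforms A → αβ₁ | αβ₂ into A → αA' and A' → β₁ | β₂
(α is the longest common prefix among the alternatives). Repeat until
no nonterminal has two alternatives with a common prefix.

Round 1: L has alternatives sharing prefix 'A x A'. Introduce L': L → A x A L'
  Add: L' → A
  Add: L' → x f

No remaining common prefixes — done.

Resulting grammar:
L → A x A L'
L' → A
L' → x f
L → L B
A → B f
A → x A
B → x x
B → A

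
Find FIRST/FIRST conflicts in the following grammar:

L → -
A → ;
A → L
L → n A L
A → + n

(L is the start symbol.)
FIRST sets of the non-terminals at (or reachable through a nullable prefix from) the front of some alternative:
  FIRST(L) = { '-', 'n' }

Productions for L:
  L → -: FIRST = { '-' }
  L → n A L: FIRST = { 'n' }
Productions for A:
  A → ;: FIRST = { ';' }
  A → L: FIRST = { '-', 'n' }
  A → + n: FIRST = { '+' }

All alternatives of each non-terminal have pairwise disjoint FIRST sets.

Answer: No FIRST/FIRST conflicts.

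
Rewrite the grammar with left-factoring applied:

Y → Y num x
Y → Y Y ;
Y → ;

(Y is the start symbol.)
Left-factoring transforms A → αβ₁ | αβ₂ into A → αA' and A' → β₁ | β₂
(α is the longest common prefix among the alternatives). Repeat until
no nonterminal has two alternatives with a common prefix.

Round 1: Y has alternatives sharing prefix 'Y'. Introduce Y': Y → Y Y'
  Add: Y' → num x
  Add: Y' → Y ;

No remaining common prefixes — done.

Resulting grammar:
Y → Y Y'
Y' → num x
Y' → Y ;
Y → ;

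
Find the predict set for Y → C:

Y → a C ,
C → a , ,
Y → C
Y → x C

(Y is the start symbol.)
{ 'a' }

PREDICT(Y → C) = (FIRST(RHS) \ {ε}) ∪ (FOLLOW(Y) if ε ∈ FIRST(RHS), i.e. RHS ⇒* ε)
FIRST(C) = { 'a' }
FIRST(C) = { 'a' }
ε ∉ FIRST(C), so FOLLOW(Y) is not added.
PREDICT(Y → C) = { 'a' }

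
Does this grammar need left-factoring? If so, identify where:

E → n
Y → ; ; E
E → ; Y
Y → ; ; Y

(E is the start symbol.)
Left-factoring is needed when two productions for the same non-terminal
share a common prefix on the right-hand side.

Productions for E:
  E → n
  E → ; Y
Productions for Y:
  Y → ; ; E
  Y → ; ; Y

Found common prefix '; ;' in productions for Y

Answer: Yes, Y has productions with common prefix '; ;'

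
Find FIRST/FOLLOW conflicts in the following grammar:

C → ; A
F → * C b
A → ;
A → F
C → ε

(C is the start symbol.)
Nullable non-terminals: C.

C: nullable alternative(s) C → ε; FOLLOW(C) = { $, 'b' }
  C → ; A: FIRST \ {ε} = { ';' } — disjoint from FOLLOW(C)
  C → ε: FIRST \ {ε} = { } — this is the only nullable alternative, skip

A, F have no nullable alternative, so no FIRST/FOLLOW check is needed there.

No FIRST/FOLLOW conflicts found.

Answer: No FIRST/FOLLOW conflicts.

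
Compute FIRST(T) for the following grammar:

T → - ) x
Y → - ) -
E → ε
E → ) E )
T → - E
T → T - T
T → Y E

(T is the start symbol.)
{ '-' }

To compute FIRST(T), examine every production with T on the left-hand side, reading each right-hand side left to right until a non-nullable symbol is reached.

FIRST sets of the other non-terminals involved (by the same procedure, iterated to a fixed point):
  FIRST(Y) = { '-' }

From T → - ) x:
  - '-' is a terminal: add '-' and stop
From T → - E:
  - '-' is a terminal: add '-' and stop
From T → T - T:
  - T is the symbol being defined: contributes nothing new
    T is not nullable, so stop
From T → Y E:
  - Y is a non-terminal: add FIRST(Y) \ {ε} = { '-' }
    Y is not nullable, so stop

Collecting: FIRST(T) = { '-' }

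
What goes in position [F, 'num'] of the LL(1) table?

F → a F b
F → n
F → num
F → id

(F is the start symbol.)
F → num

To find M[F, 'num'], we find productions for F where 'num' is in the predict set (PREDICT(N → α) = (FIRST(α) \ {ε}) ∪ (FOLLOW(N) if α ⇒* ε)).

F → a F b: PREDICT = { 'a' }
F → n: PREDICT = { 'n' }
F → num: PREDICT = { 'num' }
  'num' is in predict set, so this production goes in M[F, 'num']
F → id: PREDICT = { 'id' }

M[F, 'num'] = F → num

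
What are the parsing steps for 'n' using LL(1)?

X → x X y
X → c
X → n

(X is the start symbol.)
Stack is shown with the top on the left.

Stack  Input  Action
--------------------
X $    n $    output X → n
n $    n $    match 'n'
$      $      accept

The string is accepted.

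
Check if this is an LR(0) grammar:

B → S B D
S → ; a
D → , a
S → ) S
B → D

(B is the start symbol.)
Yes, the grammar is LR(0)

A grammar is LR(0) if no state in the canonical LR(0) collection has:
  - both a shift item (dot before a terminal) and a complete item (shift-reduce conflict), or
  - two or more complete items (reduce-reduce conflict; the accept item [B' → B .] counts as a complete item here).

Augment with B' → B and build the canonical LR(0) collection (I0 = CLOSURE({[B' → . B]}), then GOTO on every symbol after a dot until no new states appear). It has 12 states:
  I0: { [B → . D], [B → . S B D], [B' → . B], [D → . , a], [S → . ) S], [S → . ; a] }  — shift
  I1: { [S → ) . S], [S → . ) S], [S → . ; a] }  — shift
  I2: { [D → , . a] }  — shift
  I3: { [S → ; . a] }  — shift
  I4: { [B' → B .] }  — accept
  I5: { [B → D .] }  — reduce
  I6: { [B → . D], [B → . S B D], [B → S . B D], [D → . , a], [S → . ) S], [S → . ; a] }  — shift
  I7: { [B → S B . D], [D → . , a] }  — shift
  I8: { [B → S B D .] }  — reduce
  I9: { [S → ; a .] }  — reduce
  I10: { [D → , a .] }  — reduce
  I11: { [S → ) S .] }  — reduce

Every state is either a pure shift/goto state or contains exactly one complete item and nothing to shift — no conflicts. The grammar is LR(0).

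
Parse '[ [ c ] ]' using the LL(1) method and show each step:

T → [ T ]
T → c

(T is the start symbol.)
Stack is shown with the top on the left.

Stack      Input        Action
------------------------------
T $        [ [ c ] ] $  output T → [ T ]
[ T ] $    [ [ c ] ] $  match '['
T ] $      [ c ] ] $    output T → [ T ]
[ T ] ] $  [ c ] ] $    match '['
T ] ] $    c ] ] $      output T → c
c ] ] $    c ] ] $      match 'c'
] ] $      ] ] $        match ']'
] $        ] $          match ']'
$          $            accept

The string is accepted.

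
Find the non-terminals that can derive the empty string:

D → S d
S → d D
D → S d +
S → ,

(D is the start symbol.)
A non-terminal is nullable if it can derive ε (the empty string): either it has an ε-production, or it has a production whose right-hand side consists entirely of nullable non-terminals.

There are no ε-productions, so no non-terminal can derive ε.
No non-terminals are nullable.

Answer: None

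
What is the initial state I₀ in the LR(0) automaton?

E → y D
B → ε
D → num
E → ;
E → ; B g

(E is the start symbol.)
{ [E → . ; B g], [E → . ;], [E → . y D], [E' → . E] }

First, augment the grammar with E' → E
I₀ = CLOSURE({ [E' → . E] }):
  [E' → . E] has the dot before E: add [E → . y D], [E → . ;], [E → . ; B g]
No further items can be added.

I₀ = { [E → . ; B g], [E → . ;], [E → . y D], [E' → . E] }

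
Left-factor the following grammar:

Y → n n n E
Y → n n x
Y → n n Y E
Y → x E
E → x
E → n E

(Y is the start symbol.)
Left-factoring transforms A → αβ₁ | αβ₂ into A → αA' and A' → β₁ | β₂
(α is the longest common prefix among the alternatives). Repeat until
no nonterminal has two alternatives with a common prefix.

Round 1: Y has alternatives sharing prefix 'n n'. Introduce Y': Y → n n Y'
  Add: Y' → n E
  Add: Y' → x
  Add: Y' → Y E

No remaining common prefixes — done.

Resulting grammar:
Y → n n Y'
Y' → n E
Y' → x
Y' → Y E
Y → x E
E → x
E → n E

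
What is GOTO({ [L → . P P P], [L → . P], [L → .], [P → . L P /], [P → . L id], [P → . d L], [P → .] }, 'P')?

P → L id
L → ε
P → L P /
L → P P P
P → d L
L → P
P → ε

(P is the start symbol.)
GOTO(I, 'P') = CLOSURE({ [A → αX.β] : [A → α.Xβ] ∈ I, X = 'P' })

Items with dot before 'P', with the dot advanced:
  [L → . P] → [L → P .]
  [L → . P P P] → [L → P . P P]
Closure of the advanced items:
  [L → P . P P] has the dot before P: add [P → . L id], [P → . L P /], [P → . d L], [P → .]
  [P → . L id] has the dot before L: add [L → .], [L → . P P P], [L → . P]

GOTO = { [L → . P P P], [L → . P], [L → .], [L → P . P P], [L → P .], [P → . L P /], [P → . L id], [P → . d L], [P → .] }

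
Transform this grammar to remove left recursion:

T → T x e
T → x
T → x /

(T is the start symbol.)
T is directly left-recursive. The standard transformation for
  A → A α₁ | ... | A α_m | β₁ | ... | β_n
is
  A  → β₁ A' | ... | β_n A'
  A' → α₁ A' | ... | α_m A' | ε

T → x becomes T → x T'
T → x / becomes T → x / T'
T → T x e becomes T' → x e T'
Add T' → ε

Resulting grammar:
T → x T'
T → x / T'
T' → x e T'
T' → ε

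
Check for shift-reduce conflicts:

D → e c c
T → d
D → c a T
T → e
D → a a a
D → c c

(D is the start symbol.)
No shift-reduce conflicts

Augment with D' → D and build the canonical LR(0) collection (I0 = CLOSURE({[D' → . D]}), then GOTO on every symbol after a dot until no new states appear). It has 14 states:
  I0: { [D → . a a a], [D → . c a T], [D → . c c], [D → . e c c], [D' → . D] }  — shift
  I1: { [D' → D .] }  — accept
  I2: { [D → a . a a] }  — shift
  I3: { [D → c . a T], [D → c . c] }  — shift
  I4: { [D → e . c c] }  — shift
  I5: { [D → e c . c] }  — shift
  I6: { [D → e c c .] }  — reduce
  I7: { [D → c a . T], [T → . d], [T → . e] }  — shift
  I8: { [D → c c .] }  — reduce
  I9: { [D → c a T .] }  — reduce
  I10: { [T → d .] }  — reduce
  I11: { [T → e .] }  — reduce
  I12: { [D → a a . a] }  — shift
  I13: { [D → a a a .] }  — reduce

No state contains both a complete item and a shift item.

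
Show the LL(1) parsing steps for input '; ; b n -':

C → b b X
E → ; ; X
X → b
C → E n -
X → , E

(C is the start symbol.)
LL(1) parsing maintains a stack (initially the start symbol over $) and the input. At each step: if the stack top is a terminal, match it against the current input token; if it is a non-terminal N, replace it with the RHS of M[N, lookahead] (the unique production whose predict set contains the lookahead).

Stack is shown with the top on the left.

Stack        Input        Action
--------------------------------
C $          ; ; b n - $  output C → E n -
E n - $      ; ; b n - $  output E → ; ; X
; ; X n - $  ; ; b n - $  match ';'
; X n - $    ; b n - $    match ';'
X n - $      b n - $      output X → b
b n - $      b n - $      match 'b'
n - $        n - $        match 'n'
- $          - $          match '-'
$            $            accept

The string is accepted.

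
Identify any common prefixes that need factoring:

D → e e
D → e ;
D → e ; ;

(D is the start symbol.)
Yes, D has productions with common prefix 'e'

Left-factoring is needed when two productions for the same non-terminal
share a common prefix on the right-hand side.

Productions for D:
  D → e e
  D → e ;
  D → e ; ;

Found common prefix 'e' in productions for D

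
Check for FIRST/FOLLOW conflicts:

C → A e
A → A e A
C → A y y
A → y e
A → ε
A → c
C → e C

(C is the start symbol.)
Nullable non-terminals: A.
FIRST sets used below: FIRST(A) = { 'c', 'e', 'y', ε }

A: nullable alternative(s) A → ε; FOLLOW(A) = { 'e', 'y' }
  A → A e A: FIRST \ {ε} = { 'c', 'e', 'y' } — overlaps FOLLOW(A) on { 'e', 'y' }: CONFLICT
  A → y e: FIRST \ {ε} = { 'y' } — overlaps FOLLOW(A) on { 'y' }: CONFLICT
  A → ε: FIRST \ {ε} = { } — this is the only nullable alternative, skip
  A → c: FIRST \ {ε} = { 'c' } — disjoint from FOLLOW(A)

C has no nullable alternative, so no FIRST/FOLLOW check is needed there.

So the grammar has 2 FIRST/FOLLOW conflicts (marked CONFLICT above).

Answer: Yes. A → A e A with FOLLOW(A) on { 'e', 'y' }; A → y e with FOLLOW(A) on { 'y' }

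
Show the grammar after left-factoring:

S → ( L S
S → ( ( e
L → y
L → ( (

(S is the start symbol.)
Left-factoring transforms A → αβ₁ | αβ₂ into A → αA' and A' → β₁ | β₂
(α is the longest common prefix among the alternatives). Repeat until
no nonterminal has two alternatives with a common prefix.

Round 1: S has alternatives sharing prefix '('. Introduce S': S → ( S'
  Add: S' → L S
  Add: S' → ( e

No remaining common prefixes — done.

Resulting grammar:
S → ( S'
S' → L S
S' → ( e
L → y
L → ( (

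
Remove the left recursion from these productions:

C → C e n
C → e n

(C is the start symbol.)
C is directly left-recursive. The standard transformation for
  A → A α₁ | ... | A α_m | β₁ | ... | β_n
is
  A  → β₁ A' | ... | β_n A'
  A' → α₁ A' | ... | α_m A' | ε

C → e n becomes C → e n C'
C → C e n becomes C' → e n C'
Add C' → ε

Resulting grammar:
C → e n C'
C' → e n C'
C' → ε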